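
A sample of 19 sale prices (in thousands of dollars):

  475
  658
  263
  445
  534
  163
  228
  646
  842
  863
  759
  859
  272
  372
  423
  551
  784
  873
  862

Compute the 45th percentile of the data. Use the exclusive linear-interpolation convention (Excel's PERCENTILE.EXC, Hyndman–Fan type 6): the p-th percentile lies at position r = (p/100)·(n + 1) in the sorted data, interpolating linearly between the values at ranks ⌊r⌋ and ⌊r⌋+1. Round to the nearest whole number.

Sorted: 163, 228, 263, 272, 372, 423, 445, 475, 534, 551, 646, 658, 759, 784, 842, 859, 862, 863, 873.
n = 19.
r = (45/100)·(19 + 1) = 9.
r is an integer, so P45 is the value at rank 9: 534.

534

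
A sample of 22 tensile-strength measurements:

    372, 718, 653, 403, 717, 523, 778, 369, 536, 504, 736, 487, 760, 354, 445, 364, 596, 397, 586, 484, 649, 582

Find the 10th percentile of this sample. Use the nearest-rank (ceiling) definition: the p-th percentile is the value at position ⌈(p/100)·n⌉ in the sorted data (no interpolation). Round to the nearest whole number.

Sorted: 354, 364, 369, 372, 397, 403, 445, 484, 487, 504, 523, 536, 582, 586, 596, 649, 653, 717, 718, 736, 760, 778.
n = 22.
Position = ⌈10/100 · 22⌉ = ⌈2.2⌉ = 3.
The value at rank 3 is 369.

369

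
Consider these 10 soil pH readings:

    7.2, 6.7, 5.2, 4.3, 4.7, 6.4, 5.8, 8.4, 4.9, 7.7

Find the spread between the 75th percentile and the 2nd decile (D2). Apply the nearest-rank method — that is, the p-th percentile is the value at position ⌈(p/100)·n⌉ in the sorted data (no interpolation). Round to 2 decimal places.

2.50

Sorted: 4.3, 4.7, 4.9, 5.2, 5.8, 6.4, 6.7, 7.2, 7.7, 8.4.
n = 10.
P20: rank ⌈20/100·10⌉ = 2 → 4.7.
P75: rank ⌈75/100·10⌉ = 8 → 7.2.
Difference: 7.2 − 4.7 = 2.5.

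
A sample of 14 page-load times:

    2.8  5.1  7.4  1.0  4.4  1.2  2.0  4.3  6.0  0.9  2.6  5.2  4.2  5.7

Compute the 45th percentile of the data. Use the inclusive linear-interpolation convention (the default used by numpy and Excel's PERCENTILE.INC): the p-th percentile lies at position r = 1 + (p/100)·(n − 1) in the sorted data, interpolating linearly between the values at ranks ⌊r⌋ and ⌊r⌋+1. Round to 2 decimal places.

3.99

Sorted: 0.9, 1.0, 1.2, 2.0, 2.6, 2.8, 4.2, 4.3, 4.4, 5.1, 5.2, 5.7, 6.0, 7.4.
n = 14.
r = 1 + (45/100)·(14 − 1) = 1 + 5.85 = 6.85.
Rank 6 is 2.8 and rank 7 is 4.2.
Interpolate: 2.8 + 0.85·(4.2 − 2.8) = 2.8 + 0.85·1.4 = 3.99.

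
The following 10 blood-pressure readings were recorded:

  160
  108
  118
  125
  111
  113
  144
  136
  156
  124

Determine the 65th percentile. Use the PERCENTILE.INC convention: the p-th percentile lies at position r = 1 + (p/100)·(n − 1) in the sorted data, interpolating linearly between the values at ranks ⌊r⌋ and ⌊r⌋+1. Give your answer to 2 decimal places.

Sorted: 108, 111, 113, 118, 124, 125, 136, 144, 156, 160.
n = 10.
r = 1 + (65/100)·(10 − 1) = 1 + 5.85 = 6.85.
Rank 6 is 125 and rank 7 is 136.
Interpolate: 125 + 0.85·(136 − 125) = 125 + 0.85·11 = 134.35.

134.35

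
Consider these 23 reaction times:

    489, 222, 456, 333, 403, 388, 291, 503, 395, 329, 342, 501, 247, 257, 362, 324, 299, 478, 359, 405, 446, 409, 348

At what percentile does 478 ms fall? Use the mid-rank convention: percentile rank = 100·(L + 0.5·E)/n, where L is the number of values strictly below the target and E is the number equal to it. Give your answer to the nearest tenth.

Sorted: 222, 247, 257, 291, 299, 324, 329, 333, 342, 348, 359, 362, 388, 395, 403, 405, 409, 446, 456, 478, 489, 501, 503.
Count below 478: L = 19; count equal: E = 1; n = 23.
Percentile rank = 100·(19 + 0.5·1)/23 = 100·19.5/23 = 84.78.

84.8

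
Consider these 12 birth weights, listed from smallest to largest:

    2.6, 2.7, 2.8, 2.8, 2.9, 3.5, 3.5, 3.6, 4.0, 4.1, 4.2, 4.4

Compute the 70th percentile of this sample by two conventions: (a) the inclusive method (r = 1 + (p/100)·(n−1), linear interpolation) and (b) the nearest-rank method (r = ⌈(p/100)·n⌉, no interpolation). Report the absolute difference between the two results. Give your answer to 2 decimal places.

n = 12.
(a) r = 8.7; between ranks 8 (3.6) and 9 (4.0): 3.88.
(b) the nearest-rank method: rank 9 → 4.
|3.88 − 4| = 0.12.

0.12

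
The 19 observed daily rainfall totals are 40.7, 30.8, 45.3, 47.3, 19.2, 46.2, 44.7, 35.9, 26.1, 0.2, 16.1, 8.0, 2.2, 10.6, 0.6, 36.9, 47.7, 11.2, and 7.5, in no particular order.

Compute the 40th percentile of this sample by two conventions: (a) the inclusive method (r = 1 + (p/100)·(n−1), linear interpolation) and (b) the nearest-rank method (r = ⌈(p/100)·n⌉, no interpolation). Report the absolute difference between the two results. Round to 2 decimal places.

0.62

Sorted: 0.2, 0.6, 2.2, 7.5, 8.0, 10.6, 11.2, 16.1, 19.2, 26.1, 30.8, 35.9, 36.9, 40.7, 44.7, 45.3, 46.2, 47.3, 47.7.
n = 19.
(a) r = 8.2; between ranks 8 (16.1) and 9 (19.2): 16.72.
(b) the nearest-rank method: rank 8 → 16.1.
|16.72 − 16.1| = 0.62.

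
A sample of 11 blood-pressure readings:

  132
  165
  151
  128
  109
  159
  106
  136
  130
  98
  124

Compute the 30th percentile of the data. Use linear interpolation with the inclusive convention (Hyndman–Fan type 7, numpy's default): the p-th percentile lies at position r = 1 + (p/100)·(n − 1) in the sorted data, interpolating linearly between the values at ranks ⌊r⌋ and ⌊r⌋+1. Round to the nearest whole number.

124

Sorted: 98, 106, 109, 124, 128, 130, 132, 136, 151, 159, 165.
n = 11.
r = 1 + (30/100)·(11 − 1) = 1 + 3 = 4.
r is an integer, so P30 is the value at rank 4: 124.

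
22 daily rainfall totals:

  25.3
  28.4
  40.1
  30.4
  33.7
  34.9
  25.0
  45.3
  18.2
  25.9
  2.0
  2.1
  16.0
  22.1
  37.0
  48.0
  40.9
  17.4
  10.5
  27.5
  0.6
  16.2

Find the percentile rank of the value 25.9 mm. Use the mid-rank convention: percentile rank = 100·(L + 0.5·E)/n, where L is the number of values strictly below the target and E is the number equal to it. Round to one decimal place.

Sorted: 0.6, 2.0, 2.1, 10.5, 16.0, 16.2, 17.4, 18.2, 22.1, 25.0, 25.3, 25.9, 27.5, 28.4, 30.4, 33.7, 34.9, 37.0, 40.1, 40.9, 45.3, 48.0.
Count below 25.9: L = 11; count equal: E = 1; n = 22.
Percentile rank = 100·(11 + 0.5·1)/22 = 100·11.5/22 = 52.27.

52.3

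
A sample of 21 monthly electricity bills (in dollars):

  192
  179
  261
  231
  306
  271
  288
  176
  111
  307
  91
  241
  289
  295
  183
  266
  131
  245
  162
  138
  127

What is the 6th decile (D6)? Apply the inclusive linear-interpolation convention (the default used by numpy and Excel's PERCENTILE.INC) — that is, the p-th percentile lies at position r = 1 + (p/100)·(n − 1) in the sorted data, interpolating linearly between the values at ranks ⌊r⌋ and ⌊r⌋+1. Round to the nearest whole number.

245

Sorted: 91, 111, 127, 131, 138, 162, 176, 179, 183, 192, 231, 241, 245, 261, 266, 271, 288, 289, 295, 306, 307.
n = 21.
r = 1 + (60/100)·(21 − 1) = 1 + 12 = 13.
r is an integer, so P60 is the value at rank 13: 245.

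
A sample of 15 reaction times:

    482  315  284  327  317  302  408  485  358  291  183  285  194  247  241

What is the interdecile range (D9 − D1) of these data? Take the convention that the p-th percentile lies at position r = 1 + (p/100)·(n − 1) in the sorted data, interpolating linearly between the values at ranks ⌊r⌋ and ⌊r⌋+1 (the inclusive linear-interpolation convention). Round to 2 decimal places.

239.60

Sorted: 183, 194, 241, 247, 284, 285, 291, 302, 315, 317, 327, 358, 408, 482, 485.
n = 15.
P10: r = 2.4; ranks 2–3 are 194, 241; interpolating gives 212.8.
P90: r = 13.6; ranks 13–14 are 408, 482; interpolating gives 452.4.
Difference: 452.4 − 212.8 = 239.6.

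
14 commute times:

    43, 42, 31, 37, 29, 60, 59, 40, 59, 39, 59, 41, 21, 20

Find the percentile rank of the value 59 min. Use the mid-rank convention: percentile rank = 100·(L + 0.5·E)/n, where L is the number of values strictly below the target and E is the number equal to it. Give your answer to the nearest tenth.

82.1

Sorted: 20, 21, 29, 31, 37, 39, 40, 41, 42, 43, 59, 59, 59, 60.
Count below 59: L = 10; count equal: E = 3; n = 14.
Percentile rank = 100·(10 + 0.5·3)/14 = 100·11.5/14 = 82.14.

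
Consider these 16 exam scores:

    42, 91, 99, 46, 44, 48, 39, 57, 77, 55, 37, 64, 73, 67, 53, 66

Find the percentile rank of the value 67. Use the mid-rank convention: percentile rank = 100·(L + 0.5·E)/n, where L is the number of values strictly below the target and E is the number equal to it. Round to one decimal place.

71.9

Sorted: 37, 39, 42, 44, 46, 48, 53, 55, 57, 64, 66, 67, 73, 77, 91, 99.
Count below 67: L = 11; count equal: E = 1; n = 16.
Percentile rank = 100·(11 + 0.5·1)/16 = 100·11.5/16 = 71.88.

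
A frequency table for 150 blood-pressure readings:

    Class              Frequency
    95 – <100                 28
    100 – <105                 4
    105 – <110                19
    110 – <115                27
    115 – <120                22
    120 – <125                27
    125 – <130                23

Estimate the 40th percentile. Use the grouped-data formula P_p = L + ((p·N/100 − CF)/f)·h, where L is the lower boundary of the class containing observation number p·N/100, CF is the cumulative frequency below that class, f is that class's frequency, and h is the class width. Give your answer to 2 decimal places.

111.67

N = 150; target position k = 40/100 · 150 = 60.
Cumulative frequencies: 28, 32, 51, 78, 100, 127, 150.
Observation 60 falls in the class 110 – <115.
L = 110, CF = 51, f = 27, h = 5.
P40 = 110 + ((60 − 51)/27)·5 = 110 + 1.66667 = 111.667.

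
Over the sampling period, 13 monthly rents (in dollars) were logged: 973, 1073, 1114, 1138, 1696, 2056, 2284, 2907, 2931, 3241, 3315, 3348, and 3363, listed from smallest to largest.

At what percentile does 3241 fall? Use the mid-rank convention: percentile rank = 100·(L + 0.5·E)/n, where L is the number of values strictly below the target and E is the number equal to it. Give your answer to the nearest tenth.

Count below 3241: L = 9; count equal: E = 1; n = 13.
Percentile rank = 100·(9 + 0.5·1)/13 = 100·9.5/13 = 73.08.

73.1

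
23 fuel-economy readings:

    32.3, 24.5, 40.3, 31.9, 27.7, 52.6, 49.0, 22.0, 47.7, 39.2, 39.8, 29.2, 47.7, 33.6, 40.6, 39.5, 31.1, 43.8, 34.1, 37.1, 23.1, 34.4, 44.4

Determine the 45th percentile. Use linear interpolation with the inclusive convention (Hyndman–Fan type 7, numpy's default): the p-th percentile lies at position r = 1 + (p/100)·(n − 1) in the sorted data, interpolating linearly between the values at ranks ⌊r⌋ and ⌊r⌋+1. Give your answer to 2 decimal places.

34.37

Sorted: 22.0, 23.1, 24.5, 27.7, 29.2, 31.1, 31.9, 32.3, 33.6, 34.1, 34.4, 37.1, 39.2, 39.5, 39.8, 40.3, 40.6, 43.8, 44.4, 47.7, 47.7, 49.0, 52.6.
n = 23.
r = 1 + (45/100)·(23 − 1) = 1 + 9.9 = 10.9.
Rank 10 is 34.1 and rank 11 is 34.4.
Interpolate: 34.1 + 0.9·(34.4 − 34.1) = 34.1 + 0.9·0.3 = 34.37.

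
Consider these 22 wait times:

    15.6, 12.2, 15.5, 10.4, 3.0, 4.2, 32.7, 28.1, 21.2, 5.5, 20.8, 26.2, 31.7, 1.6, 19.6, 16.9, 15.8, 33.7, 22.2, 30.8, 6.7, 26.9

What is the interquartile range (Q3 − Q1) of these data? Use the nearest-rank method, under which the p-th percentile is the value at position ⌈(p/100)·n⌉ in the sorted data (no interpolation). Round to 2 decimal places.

Sorted: 1.6, 3.0, 4.2, 5.5, 6.7, 10.4, 12.2, 15.5, 15.6, 15.8, 16.9, 19.6, 20.8, 21.2, 22.2, 26.2, 26.9, 28.1, 30.8, 31.7, 32.7, 33.7.
n = 22.
P25: rank ⌈25/100·22⌉ = 6 → 10.4.
P75: rank ⌈75/100·22⌉ = 17 → 26.9.
Difference: 26.9 − 10.4 = 16.5.

16.50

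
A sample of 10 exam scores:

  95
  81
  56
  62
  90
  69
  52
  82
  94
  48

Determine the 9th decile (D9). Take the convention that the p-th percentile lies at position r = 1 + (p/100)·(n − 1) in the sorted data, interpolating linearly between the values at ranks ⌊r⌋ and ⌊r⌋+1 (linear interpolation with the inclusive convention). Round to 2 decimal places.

Sorted: 48, 52, 56, 62, 69, 81, 82, 90, 94, 95.
n = 10.
r = 1 + (90/100)·(10 − 1) = 1 + 8.1 = 9.1.
Rank 9 is 94 and rank 10 is 95.
Interpolate: 94 + 0.1·(95 − 94) = 94 + 0.1·1 = 94.1.

94.10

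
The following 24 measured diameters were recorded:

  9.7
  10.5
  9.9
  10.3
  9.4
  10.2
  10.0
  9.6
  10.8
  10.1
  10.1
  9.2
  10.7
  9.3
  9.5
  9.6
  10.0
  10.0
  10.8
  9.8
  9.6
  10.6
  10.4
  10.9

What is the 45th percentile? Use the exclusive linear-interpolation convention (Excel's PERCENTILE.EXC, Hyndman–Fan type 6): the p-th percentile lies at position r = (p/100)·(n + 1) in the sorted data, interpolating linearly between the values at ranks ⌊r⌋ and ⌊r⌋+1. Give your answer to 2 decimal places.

10.00

Sorted: 9.2, 9.3, 9.4, 9.5, 9.6, 9.6, 9.6, 9.7, 9.8, 9.9, 10.0, 10.0, 10.0, 10.1, 10.1, 10.2, 10.3, 10.4, 10.5, 10.6, 10.7, 10.8, 10.8, 10.9.
n = 24.
r = (45/100)·(24 + 1) = 11.25.
Rank 11 is 10.0 and rank 12 is 10.0.
Interpolate: 10.0 + 0.25·(10.0 − 10.0) = 10.0 + 0.25·0 = 10.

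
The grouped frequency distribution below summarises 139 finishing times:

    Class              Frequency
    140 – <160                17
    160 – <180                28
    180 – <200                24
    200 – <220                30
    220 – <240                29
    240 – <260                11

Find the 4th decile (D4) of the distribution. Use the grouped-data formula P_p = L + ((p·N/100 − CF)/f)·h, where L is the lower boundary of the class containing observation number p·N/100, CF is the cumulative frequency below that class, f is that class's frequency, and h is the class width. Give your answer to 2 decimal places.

N = 139; target position k = 40/100 · 139 = 55.6.
Cumulative frequencies: 17, 45, 69, 99, 128, 139.
Observation 55.6 falls in the class 180 – <200.
L = 180, CF = 45, f = 24, h = 20.
P40 = 180 + ((55.6 − 45)/24)·20 = 180 + 8.83333 = 188.833.

188.83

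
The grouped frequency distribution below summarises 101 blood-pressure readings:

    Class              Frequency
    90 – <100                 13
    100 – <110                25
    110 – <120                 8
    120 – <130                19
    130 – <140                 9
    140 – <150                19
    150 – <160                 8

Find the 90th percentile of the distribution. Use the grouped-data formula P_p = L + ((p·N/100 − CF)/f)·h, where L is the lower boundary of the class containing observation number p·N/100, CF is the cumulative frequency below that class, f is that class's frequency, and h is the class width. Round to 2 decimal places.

148.89

N = 101; target position k = 90/100 · 101 = 90.9.
Cumulative frequencies: 13, 38, 46, 65, 74, 93, 101.
Observation 90.9 falls in the class 140 – <150.
L = 140, CF = 74, f = 19, h = 10.
P90 = 140 + ((90.9 − 74)/19)·10 = 140 + 8.89474 = 148.895.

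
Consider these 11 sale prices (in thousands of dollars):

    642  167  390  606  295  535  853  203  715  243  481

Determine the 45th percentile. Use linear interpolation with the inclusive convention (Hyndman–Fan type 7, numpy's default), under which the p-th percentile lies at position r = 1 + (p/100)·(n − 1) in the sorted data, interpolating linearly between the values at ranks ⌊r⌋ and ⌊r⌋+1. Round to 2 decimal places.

435.50

Sorted: 167, 203, 243, 295, 390, 481, 535, 606, 642, 715, 853.
n = 11.
r = 1 + (45/100)·(11 − 1) = 1 + 4.5 = 5.5.
Rank 5 is 390 and rank 6 is 481.
Interpolate: 390 + 0.5·(481 − 390) = 390 + 0.5·91 = 435.5.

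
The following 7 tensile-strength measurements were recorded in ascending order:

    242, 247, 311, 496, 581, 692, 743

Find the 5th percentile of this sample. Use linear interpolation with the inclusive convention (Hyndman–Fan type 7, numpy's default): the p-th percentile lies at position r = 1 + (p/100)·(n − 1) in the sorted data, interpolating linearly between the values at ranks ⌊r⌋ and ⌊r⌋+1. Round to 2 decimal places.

n = 7.
r = 1 + (5/100)·(7 − 1) = 1 + 0.3 = 1.3.
Rank 1 is 242 and rank 2 is 247.
Interpolate: 242 + 0.3·(247 − 242) = 242 + 0.3·5 = 243.5.

243.50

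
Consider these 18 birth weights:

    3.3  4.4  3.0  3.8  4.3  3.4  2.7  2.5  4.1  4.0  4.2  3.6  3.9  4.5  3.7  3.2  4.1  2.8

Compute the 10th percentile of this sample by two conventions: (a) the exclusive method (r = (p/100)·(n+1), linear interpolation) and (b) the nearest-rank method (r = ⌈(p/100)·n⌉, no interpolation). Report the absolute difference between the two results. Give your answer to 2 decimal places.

Sorted: 2.5, 2.7, 2.8, 3.0, 3.2, 3.3, 3.4, 3.6, 3.7, 3.8, 3.9, 4.0, 4.1, 4.1, 4.2, 4.3, 4.4, 4.5.
n = 18.
(a) r = 1.9; between ranks 1 (2.5) and 2 (2.7): 2.68.
(b) the nearest-rank method: rank 2 → 2.7.
|2.68 − 2.7| = 0.02.

0.02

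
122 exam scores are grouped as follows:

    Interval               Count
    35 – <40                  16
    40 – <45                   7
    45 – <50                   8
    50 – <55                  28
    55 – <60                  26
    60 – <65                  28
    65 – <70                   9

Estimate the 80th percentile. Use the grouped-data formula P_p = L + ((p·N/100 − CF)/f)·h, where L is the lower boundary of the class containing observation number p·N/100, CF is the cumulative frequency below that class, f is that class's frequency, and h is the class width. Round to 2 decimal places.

62.25

N = 122; target position k = 80/100 · 122 = 97.6.
Cumulative frequencies: 16, 23, 31, 59, 85, 113, 122.
Observation 97.6 falls in the class 60 – <65.
L = 60, CF = 85, f = 28, h = 5.
P80 = 60 + ((97.6 − 85)/28)·5 = 60 + 2.25 = 62.25.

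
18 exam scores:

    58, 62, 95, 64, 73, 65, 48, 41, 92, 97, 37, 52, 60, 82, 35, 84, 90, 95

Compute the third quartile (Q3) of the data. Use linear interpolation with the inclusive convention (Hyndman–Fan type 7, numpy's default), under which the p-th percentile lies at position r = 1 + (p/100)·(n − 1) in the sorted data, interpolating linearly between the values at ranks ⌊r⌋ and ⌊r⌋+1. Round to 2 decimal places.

Sorted: 35, 37, 41, 48, 52, 58, 60, 62, 64, 65, 73, 82, 84, 90, 92, 95, 95, 97.
n = 18.
r = 1 + (75/100)·(18 − 1) = 1 + 12.75 = 13.75.
Rank 13 is 84 and rank 14 is 90.
Interpolate: 84 + 0.75·(90 − 84) = 84 + 0.75·6 = 88.5.

88.50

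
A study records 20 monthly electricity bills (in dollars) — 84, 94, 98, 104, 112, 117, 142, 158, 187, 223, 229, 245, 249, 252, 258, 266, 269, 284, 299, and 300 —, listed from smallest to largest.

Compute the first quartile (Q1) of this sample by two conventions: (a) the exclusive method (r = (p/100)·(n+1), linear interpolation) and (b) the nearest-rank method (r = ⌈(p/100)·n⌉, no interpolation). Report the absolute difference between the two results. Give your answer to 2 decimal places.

1.25

n = 20.
(a) r = 5.25; between ranks 5 (112) and 6 (117): 113.25.
(b) the nearest-rank method: rank 5 → 112.
|113.25 − 112| = 1.25.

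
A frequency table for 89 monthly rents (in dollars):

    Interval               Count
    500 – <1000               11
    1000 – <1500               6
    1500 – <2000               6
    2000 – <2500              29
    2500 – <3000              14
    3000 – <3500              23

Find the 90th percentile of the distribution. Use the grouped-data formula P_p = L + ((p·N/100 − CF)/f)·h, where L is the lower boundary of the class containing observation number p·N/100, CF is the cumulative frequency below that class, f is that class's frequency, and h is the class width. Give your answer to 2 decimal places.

N = 89; target position k = 90/100 · 89 = 80.1.
Cumulative frequencies: 11, 17, 23, 52, 66, 89.
Observation 80.1 falls in the class 3000 – <3500.
L = 3000, CF = 66, f = 23, h = 500.
P90 = 3000 + ((80.1 − 66)/23)·500 = 3000 + 306.522 = 3306.52.

3306.52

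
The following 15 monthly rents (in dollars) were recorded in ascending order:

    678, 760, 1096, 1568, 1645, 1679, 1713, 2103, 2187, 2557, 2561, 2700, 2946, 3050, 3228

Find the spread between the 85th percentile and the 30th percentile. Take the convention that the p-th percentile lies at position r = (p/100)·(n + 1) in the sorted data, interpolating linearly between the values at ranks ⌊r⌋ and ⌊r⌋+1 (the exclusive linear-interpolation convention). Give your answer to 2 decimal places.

n = 15.
P30: r = 4.8; ranks 4–5 are 1568, 1645; interpolating gives 1629.6.
P85: r = 13.6; ranks 13–14 are 2946, 3050; interpolating gives 3008.4.
Difference: 3008.4 − 1629.6 = 1378.8.

1378.80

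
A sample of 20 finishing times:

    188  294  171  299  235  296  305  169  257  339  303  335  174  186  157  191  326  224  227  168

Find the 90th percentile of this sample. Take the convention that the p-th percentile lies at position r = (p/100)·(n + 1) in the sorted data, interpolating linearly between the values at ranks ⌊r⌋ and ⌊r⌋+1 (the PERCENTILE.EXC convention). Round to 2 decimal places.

Sorted: 157, 168, 169, 171, 174, 186, 188, 191, 224, 227, 235, 257, 294, 296, 299, 303, 305, 326, 335, 339.
n = 20.
r = (90/100)·(20 + 1) = 18.9.
Rank 18 is 326 and rank 19 is 335.
Interpolate: 326 + 0.9·(335 − 326) = 326 + 0.9·9 = 334.1.

334.10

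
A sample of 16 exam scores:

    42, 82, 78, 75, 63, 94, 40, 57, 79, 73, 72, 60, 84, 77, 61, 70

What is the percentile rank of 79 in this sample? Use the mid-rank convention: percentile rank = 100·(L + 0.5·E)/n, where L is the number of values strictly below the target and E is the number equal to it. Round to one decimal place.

78.1

Sorted: 40, 42, 57, 60, 61, 63, 70, 72, 73, 75, 77, 78, 79, 82, 84, 94.
Count below 79: L = 12; count equal: E = 1; n = 16.
Percentile rank = 100·(12 + 0.5·1)/16 = 100·12.5/16 = 78.12.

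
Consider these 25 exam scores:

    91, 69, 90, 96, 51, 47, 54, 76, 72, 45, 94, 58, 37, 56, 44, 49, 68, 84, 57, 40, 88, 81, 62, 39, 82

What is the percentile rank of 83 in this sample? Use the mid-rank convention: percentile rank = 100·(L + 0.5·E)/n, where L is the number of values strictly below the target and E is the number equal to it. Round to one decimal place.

Sorted: 37, 39, 40, 44, 45, 47, 49, 51, 54, 56, 57, 58, 62, 68, 69, 72, 76, 81, 82, 84, 88, 90, 91, 94, 96.
Count below 83: L = 19; count equal: E = 0; n = 25.
Percentile rank = 100·(19 + 0.5·0)/25 = 100·19/25 = 76.

76.0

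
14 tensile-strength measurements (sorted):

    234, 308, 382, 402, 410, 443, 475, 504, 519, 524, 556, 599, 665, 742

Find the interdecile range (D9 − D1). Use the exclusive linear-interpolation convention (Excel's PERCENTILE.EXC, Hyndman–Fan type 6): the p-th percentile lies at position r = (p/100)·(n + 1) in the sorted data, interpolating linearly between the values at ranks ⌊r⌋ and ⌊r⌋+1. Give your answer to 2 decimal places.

432.50

n = 14.
P10: r = 1.5; ranks 1–2 are 234, 308; interpolating gives 271.
P90: r = 13.5; ranks 13–14 are 665, 742; interpolating gives 703.5.
Difference: 703.5 − 271 = 432.5.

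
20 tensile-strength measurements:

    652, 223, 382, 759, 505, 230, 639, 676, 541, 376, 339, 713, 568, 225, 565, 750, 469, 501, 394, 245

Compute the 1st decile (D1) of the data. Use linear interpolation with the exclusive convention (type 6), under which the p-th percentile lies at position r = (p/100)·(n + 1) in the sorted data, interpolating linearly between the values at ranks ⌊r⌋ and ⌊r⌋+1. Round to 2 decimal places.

225.50

Sorted: 223, 225, 230, 245, 339, 376, 382, 394, 469, 501, 505, 541, 565, 568, 639, 652, 676, 713, 750, 759.
n = 20.
r = (10/100)·(20 + 1) = 2.1.
Rank 2 is 225 and rank 3 is 230.
Interpolate: 225 + 0.1·(230 − 225) = 225 + 0.1·5 = 225.5.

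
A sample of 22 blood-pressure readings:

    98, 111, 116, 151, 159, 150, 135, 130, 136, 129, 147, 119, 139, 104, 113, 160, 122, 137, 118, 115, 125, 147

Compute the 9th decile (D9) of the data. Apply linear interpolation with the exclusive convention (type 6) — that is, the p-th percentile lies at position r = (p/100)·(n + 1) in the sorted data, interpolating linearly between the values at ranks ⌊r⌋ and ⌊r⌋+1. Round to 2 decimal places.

156.60

Sorted: 98, 104, 111, 113, 115, 116, 118, 119, 122, 125, 129, 130, 135, 136, 137, 139, 147, 147, 150, 151, 159, 160.
n = 22.
r = (90/100)·(22 + 1) = 20.7.
Rank 20 is 151 and rank 21 is 159.
Interpolate: 151 + 0.7·(159 − 151) = 151 + 0.7·8 = 156.6.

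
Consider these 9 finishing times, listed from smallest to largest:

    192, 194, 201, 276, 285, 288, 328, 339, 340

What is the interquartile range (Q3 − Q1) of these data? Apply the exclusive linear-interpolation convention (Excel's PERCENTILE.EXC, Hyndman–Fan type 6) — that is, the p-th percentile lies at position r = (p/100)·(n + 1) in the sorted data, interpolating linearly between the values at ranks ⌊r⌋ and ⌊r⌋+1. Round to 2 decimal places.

136.00

n = 9.
P25: r = 2.5; ranks 2–3 are 194, 201; interpolating gives 197.5.
P75: r = 7.5; ranks 7–8 are 328, 339; interpolating gives 333.5.
Difference: 333.5 − 197.5 = 136.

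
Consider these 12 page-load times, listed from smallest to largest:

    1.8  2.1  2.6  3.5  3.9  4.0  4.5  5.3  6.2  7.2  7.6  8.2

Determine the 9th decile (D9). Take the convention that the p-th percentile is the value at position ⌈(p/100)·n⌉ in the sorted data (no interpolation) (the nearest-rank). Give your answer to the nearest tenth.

n = 12.
Position = ⌈90/100 · 12⌉ = ⌈10.8⌉ = 11.
The value at rank 11 is 7.6.

7.6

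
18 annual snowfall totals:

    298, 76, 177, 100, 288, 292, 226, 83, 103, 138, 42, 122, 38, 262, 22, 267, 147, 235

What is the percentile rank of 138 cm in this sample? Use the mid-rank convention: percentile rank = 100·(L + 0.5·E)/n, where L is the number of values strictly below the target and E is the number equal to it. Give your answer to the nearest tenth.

47.2

Sorted: 22, 38, 42, 76, 83, 100, 103, 122, 138, 147, 177, 226, 235, 262, 267, 288, 292, 298.
Count below 138: L = 8; count equal: E = 1; n = 18.
Percentile rank = 100·(8 + 0.5·1)/18 = 100·8.5/18 = 47.22.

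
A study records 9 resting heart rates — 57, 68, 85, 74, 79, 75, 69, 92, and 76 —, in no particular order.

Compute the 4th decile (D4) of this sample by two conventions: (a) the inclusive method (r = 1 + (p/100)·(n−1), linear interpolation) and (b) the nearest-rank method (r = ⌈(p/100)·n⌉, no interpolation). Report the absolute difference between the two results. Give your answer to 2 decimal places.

0.20

Sorted: 57, 68, 69, 74, 75, 76, 79, 85, 92.
n = 9.
(a) r = 4.2; between ranks 4 (74) and 5 (75): 74.2.
(b) the nearest-rank method: rank 4 → 74.
|74.2 − 74| = 0.2.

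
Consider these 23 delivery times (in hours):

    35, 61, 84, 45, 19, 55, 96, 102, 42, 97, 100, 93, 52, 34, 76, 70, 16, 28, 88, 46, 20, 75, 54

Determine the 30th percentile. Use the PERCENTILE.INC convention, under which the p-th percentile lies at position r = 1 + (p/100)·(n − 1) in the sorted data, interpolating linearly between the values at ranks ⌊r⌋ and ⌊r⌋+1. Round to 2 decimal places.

Sorted: 16, 19, 20, 28, 34, 35, 42, 45, 46, 52, 54, 55, 61, 70, 75, 76, 84, 88, 93, 96, 97, 100, 102.
n = 23.
r = 1 + (30/100)·(23 − 1) = 1 + 6.6 = 7.6.
Rank 7 is 42 and rank 8 is 45.
Interpolate: 42 + 0.6·(45 − 42) = 42 + 0.6·3 = 43.8.

43.80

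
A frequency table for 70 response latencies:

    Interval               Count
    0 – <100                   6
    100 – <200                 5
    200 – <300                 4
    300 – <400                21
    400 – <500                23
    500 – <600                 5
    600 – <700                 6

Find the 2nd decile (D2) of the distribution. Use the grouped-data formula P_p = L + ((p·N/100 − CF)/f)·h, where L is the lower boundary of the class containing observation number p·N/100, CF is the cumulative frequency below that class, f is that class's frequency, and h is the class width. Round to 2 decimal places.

N = 70; target position k = 20/100 · 70 = 14.
Cumulative frequencies: 6, 11, 15, 36, 59, 64, 70.
Observation 14 falls in the class 200 – <300.
L = 200, CF = 11, f = 4, h = 100.
P20 = 200 + ((14 − 11)/4)·100 = 200 + 75 = 275.

275.00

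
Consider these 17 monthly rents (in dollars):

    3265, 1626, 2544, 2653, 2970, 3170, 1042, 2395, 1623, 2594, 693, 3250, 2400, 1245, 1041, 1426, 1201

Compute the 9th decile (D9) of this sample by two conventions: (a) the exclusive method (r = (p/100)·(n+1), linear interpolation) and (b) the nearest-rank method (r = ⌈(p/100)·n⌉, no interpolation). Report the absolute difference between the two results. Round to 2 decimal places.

3.00

Sorted: 693, 1041, 1042, 1201, 1245, 1426, 1623, 1626, 2395, 2400, 2544, 2594, 2653, 2970, 3170, 3250, 3265.
n = 17.
(a) r = 16.2; between ranks 16 (3250) and 17 (3265): 3253.
(b) the nearest-rank method: rank 16 → 3250.
|3253 − 3250| = 3.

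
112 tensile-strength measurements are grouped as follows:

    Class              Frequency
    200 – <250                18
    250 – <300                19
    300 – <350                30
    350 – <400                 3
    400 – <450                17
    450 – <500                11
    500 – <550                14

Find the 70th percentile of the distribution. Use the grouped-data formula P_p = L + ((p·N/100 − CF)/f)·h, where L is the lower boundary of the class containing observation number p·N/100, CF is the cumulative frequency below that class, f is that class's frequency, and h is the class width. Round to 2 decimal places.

N = 112; target position k = 70/100 · 112 = 78.4.
Cumulative frequencies: 18, 37, 67, 70, 87, 98, 112.
Observation 78.4 falls in the class 400 – <450.
L = 400, CF = 70, f = 17, h = 50.
P70 = 400 + ((78.4 − 70)/17)·50 = 400 + 24.7059 = 424.706.

424.71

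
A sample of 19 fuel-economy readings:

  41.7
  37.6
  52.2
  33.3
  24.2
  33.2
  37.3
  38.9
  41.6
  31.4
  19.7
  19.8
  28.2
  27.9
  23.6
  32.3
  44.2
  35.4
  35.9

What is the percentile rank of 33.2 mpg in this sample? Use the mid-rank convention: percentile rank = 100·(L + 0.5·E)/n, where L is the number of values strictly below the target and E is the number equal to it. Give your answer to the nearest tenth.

Sorted: 19.7, 19.8, 23.6, 24.2, 27.9, 28.2, 31.4, 32.3, 33.2, 33.3, 35.4, 35.9, 37.3, 37.6, 38.9, 41.6, 41.7, 44.2, 52.2.
Count below 33.2: L = 8; count equal: E = 1; n = 19.
Percentile rank = 100·(8 + 0.5·1)/19 = 100·8.5/19 = 44.74.

44.7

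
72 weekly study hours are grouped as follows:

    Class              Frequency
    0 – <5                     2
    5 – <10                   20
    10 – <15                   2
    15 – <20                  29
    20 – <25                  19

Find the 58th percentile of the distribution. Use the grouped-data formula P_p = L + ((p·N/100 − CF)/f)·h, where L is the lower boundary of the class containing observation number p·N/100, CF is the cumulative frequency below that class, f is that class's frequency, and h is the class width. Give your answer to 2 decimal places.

N = 72; target position k = 58/100 · 72 = 41.76.
Cumulative frequencies: 2, 22, 24, 53, 72.
Observation 41.76 falls in the class 15 – <20.
L = 15, CF = 24, f = 29, h = 5.
P58 = 15 + ((41.76 − 24)/29)·5 = 15 + 3.06207 = 18.0621.

18.06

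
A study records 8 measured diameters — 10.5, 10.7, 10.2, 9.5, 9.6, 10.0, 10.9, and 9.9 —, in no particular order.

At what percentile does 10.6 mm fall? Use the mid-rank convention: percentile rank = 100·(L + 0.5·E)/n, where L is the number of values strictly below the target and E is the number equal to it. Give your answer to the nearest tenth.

Sorted: 9.5, 9.6, 9.9, 10.0, 10.2, 10.5, 10.7, 10.9.
Count below 10.6: L = 6; count equal: E = 0; n = 8.
Percentile rank = 100·(6 + 0.5·0)/8 = 100·6/8 = 75.

75.0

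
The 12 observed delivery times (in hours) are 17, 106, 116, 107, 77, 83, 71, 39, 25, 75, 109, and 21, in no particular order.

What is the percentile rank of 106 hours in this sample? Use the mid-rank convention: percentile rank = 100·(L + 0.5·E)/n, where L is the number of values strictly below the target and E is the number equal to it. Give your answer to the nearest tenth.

Sorted: 17, 21, 25, 39, 71, 75, 77, 83, 106, 107, 109, 116.
Count below 106: L = 8; count equal: E = 1; n = 12.
Percentile rank = 100·(8 + 0.5·1)/12 = 100·8.5/12 = 70.83.

70.8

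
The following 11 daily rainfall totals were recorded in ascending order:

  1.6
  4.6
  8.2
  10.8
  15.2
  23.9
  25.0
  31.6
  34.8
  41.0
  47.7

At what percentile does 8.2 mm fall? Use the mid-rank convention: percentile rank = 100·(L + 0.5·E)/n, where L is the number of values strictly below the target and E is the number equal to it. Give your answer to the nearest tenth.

22.7

Count below 8.2: L = 2; count equal: E = 1; n = 11.
Percentile rank = 100·(2 + 0.5·1)/11 = 100·2.5/11 = 22.73.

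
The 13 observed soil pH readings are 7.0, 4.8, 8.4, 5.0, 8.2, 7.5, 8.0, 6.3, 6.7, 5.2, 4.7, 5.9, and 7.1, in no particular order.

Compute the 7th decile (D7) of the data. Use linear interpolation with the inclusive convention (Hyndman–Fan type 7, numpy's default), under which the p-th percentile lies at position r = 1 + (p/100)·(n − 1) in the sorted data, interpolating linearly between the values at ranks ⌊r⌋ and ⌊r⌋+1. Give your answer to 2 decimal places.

7.26

Sorted: 4.7, 4.8, 5.0, 5.2, 5.9, 6.3, 6.7, 7.0, 7.1, 7.5, 8.0, 8.2, 8.4.
n = 13.
r = 1 + (70/100)·(13 − 1) = 1 + 8.4 = 9.4.
Rank 9 is 7.1 and rank 10 is 7.5.
Interpolate: 7.1 + 0.4·(7.5 − 7.1) = 7.1 + 0.4·0.4 = 7.26.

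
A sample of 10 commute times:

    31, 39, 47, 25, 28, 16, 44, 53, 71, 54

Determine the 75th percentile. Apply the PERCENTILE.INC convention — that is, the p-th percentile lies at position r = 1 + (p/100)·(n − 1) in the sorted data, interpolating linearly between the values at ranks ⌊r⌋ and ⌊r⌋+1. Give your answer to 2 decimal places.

51.50

Sorted: 16, 25, 28, 31, 39, 44, 47, 53, 54, 71.
n = 10.
r = 1 + (75/100)·(10 − 1) = 1 + 6.75 = 7.75.
Rank 7 is 47 and rank 8 is 53.
Interpolate: 47 + 0.75·(53 − 47) = 47 + 0.75·6 = 51.5.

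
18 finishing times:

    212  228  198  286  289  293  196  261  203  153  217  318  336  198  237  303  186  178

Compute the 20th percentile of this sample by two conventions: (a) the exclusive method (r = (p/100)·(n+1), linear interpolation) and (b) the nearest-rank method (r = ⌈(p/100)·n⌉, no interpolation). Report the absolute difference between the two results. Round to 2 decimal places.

Sorted: 153, 178, 186, 196, 198, 198, 203, 212, 217, 228, 237, 261, 286, 289, 293, 303, 318, 336.
n = 18.
(a) r = 3.8; between ranks 3 (186) and 4 (196): 194.
(b) the nearest-rank method: rank 4 → 196.
|194 − 196| = 2.

2.00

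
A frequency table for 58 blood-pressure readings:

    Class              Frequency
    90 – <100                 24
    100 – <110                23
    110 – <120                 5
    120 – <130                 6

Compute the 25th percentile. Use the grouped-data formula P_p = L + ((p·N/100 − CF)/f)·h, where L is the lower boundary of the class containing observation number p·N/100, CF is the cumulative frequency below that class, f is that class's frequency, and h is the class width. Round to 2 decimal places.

N = 58; target position k = 25/100 · 58 = 14.5.
Cumulative frequencies: 24, 47, 52, 58.
Observation 14.5 falls in the class 90 – <100.
L = 90, CF = 0, f = 24, h = 10.
P25 = 90 + ((14.5 − 0)/24)·10 = 90 + 6.04167 = 96.0417.

96.04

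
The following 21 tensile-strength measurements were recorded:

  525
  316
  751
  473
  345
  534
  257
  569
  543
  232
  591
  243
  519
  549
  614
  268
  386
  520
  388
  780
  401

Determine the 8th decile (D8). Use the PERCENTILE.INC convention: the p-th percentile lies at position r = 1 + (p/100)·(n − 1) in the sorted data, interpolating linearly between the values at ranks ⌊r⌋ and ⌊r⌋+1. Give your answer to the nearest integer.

569

Sorted: 232, 243, 257, 268, 316, 345, 386, 388, 401, 473, 519, 520, 525, 534, 543, 549, 569, 591, 614, 751, 780.
n = 21.
r = 1 + (80/100)·(21 − 1) = 1 + 16 = 17.
r is an integer, so P80 is the value at rank 17: 569.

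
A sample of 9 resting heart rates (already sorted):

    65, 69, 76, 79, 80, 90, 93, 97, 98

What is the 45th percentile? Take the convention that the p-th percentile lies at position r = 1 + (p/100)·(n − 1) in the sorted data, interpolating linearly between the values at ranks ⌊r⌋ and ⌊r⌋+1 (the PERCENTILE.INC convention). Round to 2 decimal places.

79.60

n = 9.
r = 1 + (45/100)·(9 − 1) = 1 + 3.6 = 4.6.
Rank 4 is 79 and rank 5 is 80.
Interpolate: 79 + 0.6·(80 − 79) = 79 + 0.6·1 = 79.6.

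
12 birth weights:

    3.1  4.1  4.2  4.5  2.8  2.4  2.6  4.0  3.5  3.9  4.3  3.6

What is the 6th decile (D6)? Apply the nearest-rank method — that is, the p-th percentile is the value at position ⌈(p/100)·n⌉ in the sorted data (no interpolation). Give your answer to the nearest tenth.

Sorted: 2.4, 2.6, 2.8, 3.1, 3.5, 3.6, 3.9, 4.0, 4.1, 4.2, 4.3, 4.5.
n = 12.
Position = ⌈60/100 · 12⌉ = ⌈7.2⌉ = 8.
The value at rank 8 is 4.0.

4.0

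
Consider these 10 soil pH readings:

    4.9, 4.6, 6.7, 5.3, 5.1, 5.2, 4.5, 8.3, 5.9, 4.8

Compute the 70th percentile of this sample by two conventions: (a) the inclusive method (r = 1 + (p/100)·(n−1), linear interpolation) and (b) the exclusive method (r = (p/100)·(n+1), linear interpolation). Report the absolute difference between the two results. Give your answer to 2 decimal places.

0.24

Sorted: 4.5, 4.6, 4.8, 4.9, 5.1, 5.2, 5.3, 5.9, 6.7, 8.3.
n = 10.
(a) r = 7.3; between ranks 7 (5.3) and 8 (5.9): 5.48.
(b) r = 7.7; between ranks 7 (5.3) and 8 (5.9): 5.72.
|5.48 − 5.72| = 0.24.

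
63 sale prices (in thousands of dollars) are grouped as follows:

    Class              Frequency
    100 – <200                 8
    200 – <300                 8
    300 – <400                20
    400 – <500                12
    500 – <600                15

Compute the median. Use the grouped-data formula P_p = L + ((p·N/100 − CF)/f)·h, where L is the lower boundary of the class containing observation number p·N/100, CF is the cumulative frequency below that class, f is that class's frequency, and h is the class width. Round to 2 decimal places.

N = 63; target position k = 50/100 · 63 = 31.5.
Cumulative frequencies: 8, 16, 36, 48, 63.
Observation 31.5 falls in the class 300 – <400.
L = 300, CF = 16, f = 20, h = 100.
P50 = 300 + ((31.5 − 16)/20)·100 = 300 + 77.5 = 377.5.

377.50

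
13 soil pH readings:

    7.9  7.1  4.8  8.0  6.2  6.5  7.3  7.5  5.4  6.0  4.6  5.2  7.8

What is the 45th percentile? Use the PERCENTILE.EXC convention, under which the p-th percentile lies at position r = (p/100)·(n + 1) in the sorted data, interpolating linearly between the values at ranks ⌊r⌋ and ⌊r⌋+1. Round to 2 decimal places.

Sorted: 4.6, 4.8, 5.2, 5.4, 6.0, 6.2, 6.5, 7.1, 7.3, 7.5, 7.8, 7.9, 8.0.
n = 13.
r = (45/100)·(13 + 1) = 6.3.
Rank 6 is 6.2 and rank 7 is 6.5.
Interpolate: 6.2 + 0.3·(6.5 − 6.2) = 6.2 + 0.3·0.3 = 6.29.

6.29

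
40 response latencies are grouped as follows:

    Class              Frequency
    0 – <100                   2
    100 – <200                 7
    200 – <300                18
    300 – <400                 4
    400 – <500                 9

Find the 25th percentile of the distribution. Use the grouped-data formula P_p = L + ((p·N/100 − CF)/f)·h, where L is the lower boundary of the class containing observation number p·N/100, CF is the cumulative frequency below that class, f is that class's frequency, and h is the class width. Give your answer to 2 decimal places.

N = 40; target position k = 25/100 · 40 = 10.
Cumulative frequencies: 2, 9, 27, 31, 40.
Observation 10 falls in the class 200 – <300.
L = 200, CF = 9, f = 18, h = 100.
P25 = 200 + ((10 − 9)/18)·100 = 200 + 5.55556 = 205.556.

205.56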